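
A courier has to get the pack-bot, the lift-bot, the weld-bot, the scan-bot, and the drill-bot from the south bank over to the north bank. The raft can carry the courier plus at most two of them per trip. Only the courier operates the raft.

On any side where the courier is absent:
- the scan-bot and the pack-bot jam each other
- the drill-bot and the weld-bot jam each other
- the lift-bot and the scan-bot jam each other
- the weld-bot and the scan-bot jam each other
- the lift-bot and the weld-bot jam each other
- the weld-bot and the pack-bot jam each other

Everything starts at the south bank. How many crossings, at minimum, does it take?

Counting alone: the courier can take at most 2 across per trip to the north bank, so moving all 5 needs at least 3 loaded trips out, with a return between consecutive ones — at least 5 crossings.
The safety rule pushes this higher. Following every safe sequence of crossings, the most of the 5 that can be at the north bank as the raft arrives there on crossing 5 is 4 — never all 5.
So no plan with fewer than 7 crossings exists, and this one achieves 7:
1. Courier goes to the north bank with the scan-bot and the weld-bot.  [the south bank: the drill-bot, the lift-bot, the pack-bot | the north bank: the scan-bot, the weld-bot]
2. Courier goes back to the south bank with the weld-bot.  [the south bank: the drill-bot, the lift-bot, the pack-bot, the weld-bot | the north bank: the scan-bot]
3. Courier goes to the north bank with the drill-bot and the weld-bot.  [the south bank: the lift-bot, the pack-bot | the north bank: the drill-bot, the scan-bot, the weld-bot]
4. Courier goes back to the south bank with the weld-bot.  [the south bank: the lift-bot, the pack-bot, the weld-bot | the north bank: the drill-bot, the scan-bot]
5. Courier goes to the north bank with the lift-bot and the pack-bot.  [the south bank: the weld-bot | the north bank: the drill-bot, the lift-bot, the pack-bot, the scan-bot]
6. Courier goes back to the south bank with the scan-bot.  [the south bank: the scan-bot, the weld-bot | the north bank: the drill-bot, the lift-bot, the pack-bot]
7. Courier goes to the north bank with the scan-bot and the weld-bot.  [the south bank: — | the north bank: the drill-bot, the lift-bot, the pack-bot, the scan-bot, the weld-bot]

7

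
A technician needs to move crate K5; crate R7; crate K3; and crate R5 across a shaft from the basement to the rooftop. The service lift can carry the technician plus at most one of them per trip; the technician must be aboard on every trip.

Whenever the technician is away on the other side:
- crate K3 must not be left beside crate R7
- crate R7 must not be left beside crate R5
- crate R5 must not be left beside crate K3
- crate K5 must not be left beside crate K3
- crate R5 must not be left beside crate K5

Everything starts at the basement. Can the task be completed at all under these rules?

No

Whatever the first load, the items left behind include a forbidden pair without the technician. No opening move is safe, so no plan exists.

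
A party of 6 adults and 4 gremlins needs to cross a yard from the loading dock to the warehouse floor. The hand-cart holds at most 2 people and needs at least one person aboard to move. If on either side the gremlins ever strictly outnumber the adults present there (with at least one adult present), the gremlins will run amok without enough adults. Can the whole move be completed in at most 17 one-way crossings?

Yes

Yes — this plan uses 17 crossings (≤ 17):
1. 2 gremlins → the warehouse floor.  (the loading dock: 6A 2G; the warehouse floor: 0A 2G)
2. 1 gremlin ← the loading dock.  (the loading dock: 6A 3G; the warehouse floor: 0A 1G)
3. 2 gremlins → the warehouse floor.  (the loading dock: 6A 1G; the warehouse floor: 0A 3G)
4. 1 gremlin ← the loading dock.  (the loading dock: 6A 2G; the warehouse floor: 0A 2G)
5. 2 adults → the warehouse floor.  (the loading dock: 4A 2G; the warehouse floor: 2A 2G)
6. 1 gremlin ← the loading dock.  (the loading dock: 4A 3G; the warehouse floor: 2A 1G)
7. 1 adult and 1 gremlin → the warehouse floor.  (the loading dock: 3A 2G; the warehouse floor: 3A 2G)
8. 1 gremlin ← the loading dock.  (the loading dock: 3A 3G; the warehouse floor: 3A 1G)
9. 2 gremlins → the warehouse floor.  (the loading dock: 3A 1G; the warehouse floor: 3A 3G)
10. 1 gremlin ← the loading dock.  (the loading dock: 3A 2G; the warehouse floor: 3A 2G)
11. 1 adult and 1 gremlin → the warehouse floor.  (the loading dock: 2A 1G; the warehouse floor: 4A 3G)
12. 1 gremlin ← the loading dock.  (the loading dock: 2A 2G; the warehouse floor: 4A 2G)
13. 2 gremlins → the warehouse floor.  (the loading dock: 2A 0G; the warehouse floor: 4A 4G)
14. 1 gremlin ← the loading dock.  (the loading dock: 2A 1G; the warehouse floor: 4A 3G)
15. 1 adult and 1 gremlin → the warehouse floor.  (the loading dock: 1A 0G; the warehouse floor: 5A 4G)
16. 1 gremlin ← the loading dock.  (the loading dock: 1A 1G; the warehouse floor: 5A 3G)
17. 1 adult and 1 gremlin → the warehouse floor.  (the loading dock: 0A 0G; the warehouse floor: 6A 4G)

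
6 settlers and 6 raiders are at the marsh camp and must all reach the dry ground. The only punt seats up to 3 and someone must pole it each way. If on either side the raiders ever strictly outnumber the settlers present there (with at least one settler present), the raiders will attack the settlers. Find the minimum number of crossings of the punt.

Following every safe sequence of crossings from the start, the most of the 12 that can be at the dry ground as the punt arrives there on crossings 1, 3, 5 is 3, 5, 6 respectively; the best ever achieved is 6 of 12.
From crossing 7 on, no configuration arises that was not already reachable earlier: only 17 distinct safe configurations (who is on which side, and where the punt is) can ever be reached, none of them has everyone across, and every continuation just revisits them. They are: 0 settlers + 0 raiders across (punt back at the start); 0 settlers + 1 raider across (punt there); 0 settlers + 1 raider across (punt back at the start); 0 settlers + 2 raiders across (punt there); 0 settlers + 2 raiders across (punt back at the start); 0 settlers + 3 raiders across (punt there); 0 settlers + 3 raiders across (punt back at the start); 0 settlers + 4 raiders across (punt there); 0 settlers + 4 raiders across (punt back at the start); 0 settlers + 5 raiders across (punt there); 0 settlers + 5 raiders across (punt back at the start); 0 settlers + 6 raiders across (punt there); 1 settler + 1 raider across (punt there); 1 settler + 1 raider across (punt back at the start); 2 settlers + 2 raiders across (punt there); 2 settlers + 2 raiders across (punt back at the start); 3 settlers + 3 raiders across (punt there). So no valid plan exists.

impossible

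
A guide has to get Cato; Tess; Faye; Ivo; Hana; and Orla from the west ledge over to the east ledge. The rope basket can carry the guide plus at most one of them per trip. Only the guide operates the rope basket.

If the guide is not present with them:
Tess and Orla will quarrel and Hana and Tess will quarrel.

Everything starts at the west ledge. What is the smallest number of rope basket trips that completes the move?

Counting alone: the guide can take at most 1 across per trip to the east ledge, so moving all 6 needs at least 6 loaded trips out, with a return between consecutive ones — at least 11 crossings.
The safety rule pushes this higher. Following every safe sequence of crossings, the most of the 6 that can be at the east ledge as the rope basket arrives there on crossing 11 is 5 — never all 6.
So no plan with fewer than 13 crossings exists, and this one achieves 13:
1. Guide goes to the east ledge with Tess.  [the west ledge: Cato, Faye, Hana, Ivo, Orla | the east ledge: Tess]
2. Guide goes back to the west ledge alone.  [the west ledge: Cato, Faye, Hana, Ivo, Orla | the east ledge: Tess]
3. Guide goes to the east ledge with Cato.  [the west ledge: Faye, Hana, Ivo, Orla | the east ledge: Cato, Tess]
4. Guide goes back to the west ledge alone.  [the west ledge: Faye, Hana, Ivo, Orla | the east ledge: Cato, Tess]
5. Guide goes to the east ledge with Faye.  [the west ledge: Hana, Ivo, Orla | the east ledge: Cato, Faye, Tess]
6. Guide goes back to the west ledge alone.  [the west ledge: Hana, Ivo, Orla | the east ledge: Cato, Faye, Tess]
7. Guide goes to the east ledge with Ivo.  [the west ledge: Hana, Orla | the east ledge: Cato, Faye, Ivo, Tess]
8. Guide goes back to the west ledge alone.  [the west ledge: Hana, Orla | the east ledge: Cato, Faye, Ivo, Tess]
9. Guide goes to the east ledge with Hana.  [the west ledge: Orla | the east ledge: Cato, Faye, Hana, Ivo, Tess]
10. Guide goes back to the west ledge with Tess.  [the west ledge: Orla, Tess | the east ledge: Cato, Faye, Hana, Ivo]
11. Guide goes to the east ledge with Orla.  [the west ledge: Tess | the east ledge: Cato, Faye, Hana, Ivo, Orla]
12. Guide goes back to the west ledge alone.  [the west ledge: Tess | the east ledge: Cato, Faye, Hana, Ivo, Orla]
13. Guide goes to the east ledge with Tess.  [the west ledge: — | the east ledge: Cato, Faye, Hana, Ivo, Orla, Tess]

13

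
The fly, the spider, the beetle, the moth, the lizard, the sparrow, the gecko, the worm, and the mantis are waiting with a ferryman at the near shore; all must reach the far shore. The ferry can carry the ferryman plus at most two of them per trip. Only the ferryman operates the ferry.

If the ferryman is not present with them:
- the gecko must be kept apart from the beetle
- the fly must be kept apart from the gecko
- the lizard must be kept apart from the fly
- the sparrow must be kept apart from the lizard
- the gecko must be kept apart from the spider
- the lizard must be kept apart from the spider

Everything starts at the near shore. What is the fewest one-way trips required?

Counting alone: the ferryman can take at most 2 across per trip to the far shore, so moving all 9 needs at least 5 loaded trips out, with a return between consecutive ones — at least 9 crossings.
The safety rule pushes this higher. Following every safe sequence of crossings, the most of the 9 that can be at the far shore as the ferry arrives there on crossing 9 is 8 — never all 9.
So no plan with fewer than 11 crossings exists, and this one achieves 11:
1. Ferryman goes to the far shore with the gecko and the lizard.
2. Ferryman goes back to the near shore alone.
3. Ferryman goes to the far shore with the beetle.
4. Ferryman goes back to the near shore with the gecko.
5. Ferryman goes to the far shore with the fly and the spider.
6. Ferryman goes back to the near shore with the lizard.
7. Ferryman goes to the far shore with the moth and the sparrow.
8. Ferryman goes back to the near shore alone.
9. Ferryman goes to the far shore with the mantis and the worm.
10. Ferryman goes back to the near shore alone.
11. Ferryman goes to the far shore with the gecko and the lizard.

11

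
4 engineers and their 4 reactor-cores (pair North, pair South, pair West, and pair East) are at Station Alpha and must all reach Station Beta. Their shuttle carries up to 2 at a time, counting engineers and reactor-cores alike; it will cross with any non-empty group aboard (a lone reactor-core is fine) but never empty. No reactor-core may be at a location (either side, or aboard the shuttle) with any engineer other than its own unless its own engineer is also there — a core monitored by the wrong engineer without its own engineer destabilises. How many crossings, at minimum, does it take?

impossible

Following every safe sequence of crossings from the start, the most of the 8 that can be at Station Beta as the shuttle arrives there on crossings 1, 3, 5 is 2, 3, 4 respectively; the best ever achieved is 4 of 8.
From crossing 7 on, no configuration arises that was not already reachable earlier: only 44 distinct safe configurations (who is on which side, and where the shuttle is) can ever be reached, none of them has everyone across, and every continuation just revisits them. So no valid plan exists.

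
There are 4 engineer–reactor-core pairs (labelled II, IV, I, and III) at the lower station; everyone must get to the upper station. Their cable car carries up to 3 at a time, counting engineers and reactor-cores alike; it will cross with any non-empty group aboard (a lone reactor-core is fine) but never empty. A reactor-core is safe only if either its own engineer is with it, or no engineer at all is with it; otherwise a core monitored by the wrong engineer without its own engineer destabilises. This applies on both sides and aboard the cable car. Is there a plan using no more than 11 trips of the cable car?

Yes — this plan uses 9 crossings (≤ 11):
1. engineer II and reactor-core II cross → the upper station.
2. engineer II crosses ← the lower station.
3. engineer II, engineer IV, and reactor-core IV cross → the upper station.
4. engineer II and reactor-core II cross ← the lower station.
5. engineer I, engineer II, and engineer III cross → the upper station.
6. reactor-core IV crosses ← the lower station.
7. reactor-core II and reactor-core IV cross → the upper station.
8. reactor-core II crosses ← the lower station.
9. reactor-core I, reactor-core II, and reactor-core III cross → the upper station.

Yes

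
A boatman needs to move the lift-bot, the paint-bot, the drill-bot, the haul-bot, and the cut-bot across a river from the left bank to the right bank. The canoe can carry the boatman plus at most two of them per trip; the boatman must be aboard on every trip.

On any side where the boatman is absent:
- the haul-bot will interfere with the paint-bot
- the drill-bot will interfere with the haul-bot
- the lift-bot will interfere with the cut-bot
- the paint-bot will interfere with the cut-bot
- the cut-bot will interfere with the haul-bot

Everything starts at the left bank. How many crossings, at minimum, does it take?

7

Counting alone: the boatman can take at most 2 across per trip to the right bank, so moving all 5 needs at least 3 loaded trips out, with a return between consecutive ones — at least 5 crossings.
The safety rule pushes this higher. Following every safe sequence of crossings, the most of the 5 that can be at the right bank as the canoe arrives there on crossing 5 is 4 — never all 5.
So no plan with fewer than 7 crossings exists, and this one achieves 7:
1. Boatman goes to the right bank with the cut-bot and the haul-bot.
2. Boatman goes back to the left bank with the haul-bot.
3. Boatman goes to the right bank with the haul-bot and the lift-bot.
4. Boatman goes back to the left bank with the cut-bot.
5. Boatman goes to the right bank with the drill-bot and the paint-bot.
6. Boatman goes back to the left bank with the haul-bot.
7. Boatman goes to the right bank with the cut-bot and the haul-bot.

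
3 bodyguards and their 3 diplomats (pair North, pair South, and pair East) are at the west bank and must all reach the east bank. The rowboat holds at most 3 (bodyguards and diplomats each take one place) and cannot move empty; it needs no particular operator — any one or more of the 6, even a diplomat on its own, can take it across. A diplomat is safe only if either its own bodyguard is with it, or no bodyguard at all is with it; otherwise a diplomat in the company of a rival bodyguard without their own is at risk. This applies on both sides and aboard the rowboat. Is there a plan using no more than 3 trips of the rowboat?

Counting alone: each trip to the east bank takes at most 3 across and each return brings at least 1 back, so after t trips out (and t−1 returns) at most 3t − (t−1) of the 6 are across; that first reaches 6 at t = 3, so at least 5 crossings are needed.
Since 3 < 5, 3 crossings cannot be enough. (The shortest complete plan in fact takes 5:)
1. bodyguard North and diplomat North cross → the east bank.
2. bodyguard North crosses ← the west bank.
3. bodyguard East, bodyguard North, and bodyguard South cross → the east bank.
4. diplomat North crosses ← the west bank.
5. diplomat East, diplomat North, and diplomat South cross → the east bank.

No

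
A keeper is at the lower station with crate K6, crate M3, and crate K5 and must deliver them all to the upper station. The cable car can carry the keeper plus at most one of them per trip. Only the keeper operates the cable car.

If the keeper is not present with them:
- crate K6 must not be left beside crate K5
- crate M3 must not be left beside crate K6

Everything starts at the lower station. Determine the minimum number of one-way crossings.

7

Counting alone: the keeper can take at most 1 across per trip to the upper station, so moving all 3 needs at least 3 loaded trips out, with a return between consecutive ones — at least 5 crossings.
The safety rule pushes this higher. Following every safe sequence of crossings, the most of the 3 that can be at the upper station as the cable car arrives there on crossing 5 is 2 — never all 3.
So no plan with fewer than 7 crossings exists, and this one achieves 7:
1. Keeper goes to the upper station with crate K6.  [the lower station: crate K5, crate M3 | the upper station: crate K6]
2. Keeper goes back to the lower station alone.  [the lower station: crate K5, crate M3 | the upper station: crate K6]
3. Keeper goes to the upper station with crate M3.  [the lower station: crate K5 | the upper station: crate K6, crate M3]
4. Keeper goes back to the lower station with crate K6.  [the lower station: crate K5, crate K6 | the upper station: crate M3]
5. Keeper goes to the upper station with crate K5.  [the lower station: crate K6 | the upper station: crate K5, crate M3]
6. Keeper goes back to the lower station alone.  [the lower station: crate K6 | the upper station: crate K5, crate M3]
7. Keeper goes to the upper station with crate K6.  [the lower station: — | the upper station: crate K5, crate K6, crate M3]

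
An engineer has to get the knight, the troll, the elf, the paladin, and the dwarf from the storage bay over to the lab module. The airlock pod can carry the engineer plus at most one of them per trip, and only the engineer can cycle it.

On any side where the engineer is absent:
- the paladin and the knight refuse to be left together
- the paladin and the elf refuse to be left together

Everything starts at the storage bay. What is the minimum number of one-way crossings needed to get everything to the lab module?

11

Counting alone: the engineer can take at most 1 across per trip to the lab module, so moving all 5 needs at least 5 loaded trips out, with a return between consecutive ones — at least 9 crossings.
The safety rule pushes this higher. Following every safe sequence of crossings, the most of the 5 that can be at the lab module as the airlock pod arrives there on crossing 9 is 4 — never all 5.
So no plan with fewer than 11 crossings exists, and this one achieves 11:
1. Engineer goes to the lab module with the paladin.  [the storage bay: the dwarf, the elf, the knight, the troll | the lab module: the paladin]
2. Engineer goes back to the storage bay alone.  [the storage bay: the dwarf, the elf, the knight, the troll | the lab module: the paladin]
3. Engineer goes to the lab module with the knight.  [the storage bay: the dwarf, the elf, the troll | the lab module: the knight, the paladin]
4. Engineer goes back to the storage bay with the paladin.  [the storage bay: the dwarf, the elf, the paladin, the troll | the lab module: the knight]
5. Engineer goes to the lab module with the elf.  [the storage bay: the dwarf, the paladin, the troll | the lab module: the elf, the knight]
6. Engineer goes back to the storage bay alone.  [the storage bay: the dwarf, the paladin, the troll | the lab module: the elf, the knight]
7. Engineer goes to the lab module with the troll.  [the storage bay: the dwarf, the paladin | the lab module: the elf, the knight, the troll]
8. Engineer goes back to the storage bay alone.  [the storage bay: the dwarf, the paladin | the lab module: the elf, the knight, the troll]
9. Engineer goes to the lab module with the dwarf.  [the storage bay: the paladin | the lab module: the dwarf, the elf, the knight, the troll]
10. Engineer goes back to the storage bay alone.  [the storage bay: the paladin | the lab module: the dwarf, the elf, the knight, the troll]
11. Engineer goes to the lab module with the paladin.  [the storage bay: — | the lab module: the dwarf, the elf, the knight, the paladin, the troll]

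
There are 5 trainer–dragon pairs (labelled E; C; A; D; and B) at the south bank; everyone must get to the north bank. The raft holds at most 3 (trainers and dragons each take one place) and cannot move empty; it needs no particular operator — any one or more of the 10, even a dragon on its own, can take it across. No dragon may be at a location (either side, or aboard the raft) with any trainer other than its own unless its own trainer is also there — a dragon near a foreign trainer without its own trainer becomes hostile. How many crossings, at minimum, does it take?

11

Counting alone: each trip to the north bank takes at most 3 across and each return brings at least 1 back, so after t trips out (and t−1 returns) at most 3t − (t−1) of the 10 are across; that first reaches 10 at t = 5, so at least 9 crossings are needed.
The safety rule pushes this higher. Following every safe sequence of crossings, the most of the 10 that can be at the north bank as the raft arrives there on crossing 9 is 9 — never all 10.
So no plan with fewer than 11 crossings exists, and this one achieves 11:
1. dragon E and trainer E cross → the north bank.
2. trainer E crosses ← the south bank.
3. dragon A, dragon C, and dragon D cross → the north bank.
4. dragon E crosses ← the south bank.
5. trainer A, trainer C, and trainer D cross → the north bank.
6. dragon C and trainer C cross ← the south bank.
7. trainer B, trainer C, and trainer E cross → the north bank.
8. dragon A crosses ← the south bank.
9. dragon C and dragon E cross → the north bank.
10. dragon E crosses ← the south bank.
11. dragon A, dragon B, and dragon E cross → the north bank.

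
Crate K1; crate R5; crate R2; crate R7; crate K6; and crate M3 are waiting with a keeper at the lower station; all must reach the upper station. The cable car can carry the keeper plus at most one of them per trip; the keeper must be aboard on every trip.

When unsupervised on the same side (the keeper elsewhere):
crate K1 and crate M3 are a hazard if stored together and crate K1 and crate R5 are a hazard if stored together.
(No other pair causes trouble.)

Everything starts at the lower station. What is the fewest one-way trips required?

13

Counting alone: the keeper can take at most 1 across per trip to the upper station, so moving all 6 needs at least 6 loaded trips out, with a return between consecutive ones — at least 11 crossings.
The safety rule pushes this higher. Following every safe sequence of crossings, the most of the 6 that can be at the upper station as the cable car arrives there on crossing 11 is 5 — never all 6.
So no plan with fewer than 13 crossings exists, and this one achieves 13:
1. Keeper goes to the upper station with crate K1.  [the lower station: crate K6, crate M3, crate R2, crate R5, crate R7 | the upper station: crate K1]
2. Keeper goes back to the lower station alone.  [the lower station: crate K6, crate M3, crate R2, crate R5, crate R7 | the upper station: crate K1]
3. Keeper goes to the upper station with crate R5.  [the lower station: crate K6, crate M3, crate R2, crate R7 | the upper station: crate K1, crate R5]
4. Keeper goes back to the lower station with crate K1.  [the lower station: crate K1, crate K6, crate M3, crate R2, crate R7 | the upper station: crate R5]
5. Keeper goes to the upper station with crate M3.  [the lower station: crate K1, crate K6, crate R2, crate R7 | the upper station: crate M3, crate R5]
6. Keeper goes back to the lower station alone.  [the lower station: crate K1, crate K6, crate R2, crate R7 | the upper station: crate M3, crate R5]
7. Keeper goes to the upper station with crate R2.  [the lower station: crate K1, crate K6, crate R7 | the upper station: crate M3, crate R2, crate R5]
8. Keeper goes back to the lower station alone.  [the lower station: crate K1, crate K6, crate R7 | the upper station: crate M3, crate R2, crate R5]
9. Keeper goes to the upper station with crate R7.  [the lower station: crate K1, crate K6 | the upper station: crate M3, crate R2, crate R5, crate R7]
10. Keeper goes back to the lower station alone.  [the lower station: crate K1, crate K6 | the upper station: crate M3, crate R2, crate R5, crate R7]
11. Keeper goes to the upper station with crate K6.  [the lower station: crate K1 | the upper station: crate K6, crate M3, crate R2, crate R5, crate R7]
12. Keeper goes back to the lower station alone.  [the lower station: crate K1 | the upper station: crate K6, crate M3, crate R2, crate R5, crate R7]
13. Keeper goes to the upper station with crate K1.  [the lower station: — | the upper station: crate K1, crate K6, crate M3, crate R2, crate R5, crate R7]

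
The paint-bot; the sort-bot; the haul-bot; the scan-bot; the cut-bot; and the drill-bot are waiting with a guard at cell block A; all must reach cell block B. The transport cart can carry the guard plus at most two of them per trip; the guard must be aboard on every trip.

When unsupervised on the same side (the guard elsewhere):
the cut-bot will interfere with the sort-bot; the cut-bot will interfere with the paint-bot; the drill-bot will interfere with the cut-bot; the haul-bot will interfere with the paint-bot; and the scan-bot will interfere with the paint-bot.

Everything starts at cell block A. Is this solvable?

Yes

1. Guard goes to cell block B with the cut-bot and the paint-bot.
2. Guard goes back to cell block A with the paint-bot.
3. Guard goes to cell block B with the haul-bot and the scan-bot.
4. Guard goes back to cell block A alone.
5. Guard goes to cell block B with the drill-bot and the sort-bot.
6. Guard goes back to cell block A with the cut-bot.
7. Guard goes to cell block B with the cut-bot and the paint-bot.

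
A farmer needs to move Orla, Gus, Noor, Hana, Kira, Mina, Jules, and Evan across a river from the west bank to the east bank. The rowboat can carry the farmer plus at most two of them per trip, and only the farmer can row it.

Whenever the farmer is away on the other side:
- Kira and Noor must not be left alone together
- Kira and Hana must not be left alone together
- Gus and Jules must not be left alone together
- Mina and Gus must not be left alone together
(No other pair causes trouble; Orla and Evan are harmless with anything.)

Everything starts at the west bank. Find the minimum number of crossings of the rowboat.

9

Counting alone: the farmer can take at most 2 across per trip to the east bank, so moving all 8 needs at least 4 loaded trips out, with a return between consecutive ones — at least 7 crossings.
The safety rule pushes this higher. Following every safe sequence of crossings, the most of the 8 that can be at the east bank as the rowboat arrives there on crossing 7 is 7 — never all 8.
So no plan with fewer than 9 crossings exists, and this one achieves 9:
1. Farmer goes to the east bank with Gus and Kira.  [the west bank: Evan, Hana, Jules, Mina, Noor, Orla | the east bank: Gus, Kira]
2. Farmer goes back to the west bank alone.  [the west bank: Evan, Hana, Jules, Mina, Noor, Orla | the east bank: Gus, Kira]
3. Farmer goes to the east bank with Noor and Orla.  [the west bank: Evan, Hana, Jules, Mina | the east bank: Gus, Kira, Noor, Orla]
4. Farmer goes back to the west bank with Kira.  [the west bank: Evan, Hana, Jules, Kira, Mina | the east bank: Gus, Noor, Orla]
5. Farmer goes to the east bank with Hana and Mina.  [the west bank: Evan, Jules, Kira | the east bank: Gus, Hana, Mina, Noor, Orla]
6. Farmer goes back to the west bank with Gus.  [the west bank: Evan, Gus, Jules, Kira | the east bank: Hana, Mina, Noor, Orla]
7. Farmer goes to the east bank with Evan and Jules.  [the west bank: Gus, Kira | the east bank: Evan, Hana, Jules, Mina, Noor, Orla]
8. Farmer goes back to the west bank alone.  [the west bank: Gus, Kira | the east bank: Evan, Hana, Jules, Mina, Noor, Orla]
9. Farmer goes to the east bank with Gus and Kira.  [the west bank: — | the east bank: Evan, Gus, Hana, Jules, Kira, Mina, Noor, Orla]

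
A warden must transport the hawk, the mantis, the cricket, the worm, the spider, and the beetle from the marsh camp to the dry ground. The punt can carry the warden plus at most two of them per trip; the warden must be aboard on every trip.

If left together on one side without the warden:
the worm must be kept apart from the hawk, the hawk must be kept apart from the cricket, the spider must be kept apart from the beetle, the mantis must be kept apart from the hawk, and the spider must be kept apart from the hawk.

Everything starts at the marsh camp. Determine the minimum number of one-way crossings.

Counting alone: the warden can take at most 2 across per trip to the dry ground, so moving all 6 needs at least 3 loaded trips out, with a return between consecutive ones — at least 5 crossings.
The safety rule pushes this higher. Following every safe sequence of crossings, the most of the 6 that can be at the dry ground as the punt arrives there on crossing 5 is 5 — never all 6.
So no plan with fewer than 7 crossings exists, and this one achieves 7:
1. Warden goes to the dry ground with the hawk and the spider.
2. Warden goes back to the marsh camp with the hawk.
3. Warden goes to the dry ground with the hawk and the mantis.
4. Warden goes back to the marsh camp with the hawk.
5. Warden goes to the dry ground with the cricket and the worm.
6. Warden goes back to the marsh camp alone.
7. Warden goes to the dry ground with the beetle and the hawk.

7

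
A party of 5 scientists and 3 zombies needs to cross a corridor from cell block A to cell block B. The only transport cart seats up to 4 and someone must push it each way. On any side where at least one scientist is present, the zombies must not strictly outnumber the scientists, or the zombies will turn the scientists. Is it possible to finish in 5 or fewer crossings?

Yes

Yes — this plan uses 5 crossings (≤ 5):
1. 2 zombies → cell block B.  (cell block A: 5S 1Z; cell block B: 0S 2Z)
2. 1 zombie ← cell block A.  (cell block A: 5S 2Z; cell block B: 0S 1Z)
3. 3 scientists and 1 zombie → cell block B.  (cell block A: 2S 1Z; cell block B: 3S 2Z)
4. 1 zombie ← cell block A.  (cell block A: 2S 2Z; cell block B: 3S 1Z)
5. 2 scientists and 2 zombies → cell block B.  (cell block A: 0S 0Z; cell block B: 5S 3Z)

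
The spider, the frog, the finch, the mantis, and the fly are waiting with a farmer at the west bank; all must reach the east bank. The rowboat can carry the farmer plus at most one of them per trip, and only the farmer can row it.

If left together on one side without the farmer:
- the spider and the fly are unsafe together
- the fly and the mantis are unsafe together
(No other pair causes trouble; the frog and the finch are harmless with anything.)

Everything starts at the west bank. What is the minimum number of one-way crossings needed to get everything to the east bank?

11

Counting alone: the farmer can take at most 1 across per trip to the east bank, so moving all 5 needs at least 5 loaded trips out, with a return between consecutive ones — at least 9 crossings.
The safety rule pushes this higher. Following every safe sequence of crossings, the most of the 5 that can be at the east bank as the rowboat arrives there on crossing 9 is 4 — never all 5.
So no plan with fewer than 11 crossings exists, and this one achieves 11:
1. Farmer goes to the east bank with the fly.
2. Farmer goes back to the west bank alone.
3. Farmer goes to the east bank with the spider.
4. Farmer goes back to the west bank with the fly.
5. Farmer goes to the east bank with the mantis.
6. Farmer goes back to the west bank alone.
7. Farmer goes to the east bank with the frog.
8. Farmer goes back to the west bank alone.
9. Farmer goes to the east bank with the finch.
10. Farmer goes back to the west bank alone.
11. Farmer goes to the east bank with the fly.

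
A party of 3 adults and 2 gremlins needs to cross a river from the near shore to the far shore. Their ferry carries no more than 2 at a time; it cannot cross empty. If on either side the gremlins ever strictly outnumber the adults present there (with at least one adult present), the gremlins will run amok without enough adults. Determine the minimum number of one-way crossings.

7

Counting alone: each trip to the far shore takes at most 2 across and each return brings at least 1 back, so after t trips out (and t−1 returns) at most 2t − (t−1) of the 5 are across; that first reaches 5 at t = 4, so at least 7 crossings are needed.
The plan below uses exactly 7 crossings, so it is optimal:
1. 2 gremlins → the far shore.  (the near shore: 3A 0G; the far shore: 0A 2G)
2. 1 gremlin ← the near shore.  (the near shore: 3A 1G; the far shore: 0A 1G)
3. 2 adults → the far shore.  (the near shore: 1A 1G; the far shore: 2A 1G)
4. 1 adult ← the near shore.  (the near shore: 2A 1G; the far shore: 1A 1G)
5. 1 adult and 1 gremlin → the far shore.  (the near shore: 1A 0G; the far shore: 2A 2G)
6. 1 gremlin ← the near shore.  (the near shore: 1A 1G; the far shore: 2A 1G)
7. 1 adult and 1 gremlin → the far shore.  (the near shore: 0A 0G; the far shore: 3A 2G)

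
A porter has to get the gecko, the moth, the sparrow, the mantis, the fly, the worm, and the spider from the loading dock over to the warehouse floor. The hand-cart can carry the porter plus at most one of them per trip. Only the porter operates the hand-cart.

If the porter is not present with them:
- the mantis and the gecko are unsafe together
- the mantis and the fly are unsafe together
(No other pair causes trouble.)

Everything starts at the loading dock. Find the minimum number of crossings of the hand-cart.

Counting alone: the porter can take at most 1 across per trip to the warehouse floor, so moving all 7 needs at least 7 loaded trips out, with a return between consecutive ones — at least 13 crossings.
The safety rule pushes this higher. Following every safe sequence of crossings, the most of the 7 that can be at the warehouse floor as the hand-cart arrives there on crossing 13 is 6 — never all 7.
So no plan with fewer than 15 crossings exists, and this one achieves 15:
1. Porter goes to the warehouse floor with the mantis.  [the loading dock: the fly, the gecko, the moth, the sparrow, the spider, the worm | the warehouse floor: the mantis]
2. Porter goes back to the loading dock alone.  [the loading dock: the fly, the gecko, the moth, the sparrow, the spider, the worm | the warehouse floor: the mantis]
3. Porter goes to the warehouse floor with the gecko.  [the loading dock: the fly, the moth, the sparrow, the spider, the worm | the warehouse floor: the gecko, the mantis]
4. Porter goes back to the loading dock with the mantis.  [the loading dock: the fly, the mantis, the moth, the sparrow, the spider, the worm | the warehouse floor: the gecko]
5. Porter goes to the warehouse floor with the fly.  [the loading dock: the mantis, the moth, the sparrow, the spider, the worm | the warehouse floor: the fly, the gecko]
6. Porter goes back to the loading dock alone.  [the loading dock: the mantis, the moth, the sparrow, the spider, the worm | the warehouse floor: the fly, the gecko]
7. Porter goes to the warehouse floor with the moth.  [the loading dock: the mantis, the sparrow, the spider, the worm | the warehouse floor: the fly, the gecko, the moth]
8. Porter goes back to the loading dock alone.  [the loading dock: the mantis, the sparrow, the spider, the worm | the warehouse floor: the fly, the gecko, the moth]
9. Porter goes to the warehouse floor with the sparrow.  [the loading dock: the mantis, the spider, the worm | the warehouse floor: the fly, the gecko, the moth, the sparrow]
10. Porter goes back to the loading dock alone.  [the loading dock: the mantis, the spider, the worm | the warehouse floor: the fly, the gecko, the moth, the sparrow]
11. Porter goes to the warehouse floor with the worm.  [the loading dock: the mantis, the spider | the warehouse floor: the fly, the gecko, the moth, the sparrow, the worm]
12. Porter goes back to the loading dock alone.  [the loading dock: the mantis, the spider | the warehouse floor: the fly, the gecko, the moth, the sparrow, the worm]
13. Porter goes to the warehouse floor with the spider.  [the loading dock: the mantis | the warehouse floor: the fly, the gecko, the moth, the sparrow, the spider, the worm]
14. Porter goes back to the loading dock alone.  [the loading dock: the mantis | the warehouse floor: the fly, the gecko, the moth, the sparrow, the spider, the worm]
15. Porter goes to the warehouse floor with the mantis.  [the loading dock: — | the warehouse floor: the fly, the gecko, the mantis, the moth, the sparrow, the spider, the worm]

15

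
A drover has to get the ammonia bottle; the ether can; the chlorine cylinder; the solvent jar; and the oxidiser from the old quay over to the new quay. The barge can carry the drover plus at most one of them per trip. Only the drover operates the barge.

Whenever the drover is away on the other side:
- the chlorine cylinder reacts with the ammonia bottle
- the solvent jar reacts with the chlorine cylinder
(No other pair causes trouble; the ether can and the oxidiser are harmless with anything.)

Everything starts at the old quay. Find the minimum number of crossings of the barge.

11

Counting alone: the drover can take at most 1 across per trip to the new quay, so moving all 5 needs at least 5 loaded trips out, with a return between consecutive ones — at least 9 crossings.
The safety rule pushes this higher. Following every safe sequence of crossings, the most of the 5 that can be at the new quay as the barge arrives there on crossing 9 is 4 — never all 5.
So no plan with fewer than 11 crossings exists, and this one achieves 11:
1. Drover goes to the new quay with the chlorine cylinder.  [the old quay: the ammonia bottle, the ether can, the oxidiser, the solvent jar | the new quay: the chlorine cylinder]
2. Drover goes back to the old quay alone.  [the old quay: the ammonia bottle, the ether can, the oxidiser, the solvent jar | the new quay: the chlorine cylinder]
3. Drover goes to the new quay with the ammonia bottle.  [the old quay: the ether can, the oxidiser, the solvent jar | the new quay: the ammonia bottle, the chlorine cylinder]
4. Drover goes back to the old quay with the chlorine cylinder.  [the old quay: the chlorine cylinder, the ether can, the oxidiser, the solvent jar | the new quay: the ammonia bottle]
5. Drover goes to the new quay with the solvent jar.  [the old quay: the chlorine cylinder, the ether can, the oxidiser | the new quay: the ammonia bottle, the solvent jar]
6. Drover goes back to the old quay alone.  [the old quay: the chlorine cylinder, the ether can, the oxidiser | the new quay: the ammonia bottle, the solvent jar]
7. Drover goes to the new quay with the ether can.  [the old quay: the chlorine cylinder, the oxidiser | the new quay: the ammonia bottle, the ether can, the solvent jar]
8. Drover goes back to the old quay alone.  [the old quay: the chlorine cylinder, the oxidiser | the new quay: the ammonia bottle, the ether can, the solvent jar]
9. Drover goes to the new quay with the oxidiser.  [the old quay: the chlorine cylinder | the new quay: the ammonia bottle, the ether can, the oxidiser, the solvent jar]
10. Drover goes back to the old quay alone.  [the old quay: the chlorine cylinder | the new quay: the ammonia bottle, the ether can, the oxidiser, the solvent jar]
11. Drover goes to the new quay with the chlorine cylinder.  [the old quay: — | the new quay: the ammonia bottle, the chlorine cylinder, the ether can, the oxidiser, the solvent jar]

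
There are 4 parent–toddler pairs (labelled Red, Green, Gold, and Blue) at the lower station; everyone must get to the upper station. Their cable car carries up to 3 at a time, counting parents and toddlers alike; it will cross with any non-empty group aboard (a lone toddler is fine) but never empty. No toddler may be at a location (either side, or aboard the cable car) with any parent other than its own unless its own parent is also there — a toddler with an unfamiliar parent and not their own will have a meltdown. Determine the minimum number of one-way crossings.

Counting alone: each trip to the upper station takes at most 3 across and each return brings at least 1 back, so after t trips out (and t−1 returns) at most 3t − (t−1) of the 8 are across; that first reaches 8 at t = 4, so at least 7 crossings are needed.
The safety rule pushes this higher. Following every safe sequence of crossings, the most of the 8 that can be at the upper station as the cable car arrives there on crossing 7 is 7 — never all 8.
So no plan with fewer than 9 crossings exists, and this one achieves 9:
1. parent Red and toddler Red cross → the upper station.
2. parent Red crosses ← the lower station.
3. parent Green, parent Red, and toddler Green cross → the upper station.
4. parent Red and toddler Red cross ← the lower station.
5. parent Blue, parent Gold, and parent Red cross → the upper station.
6. toddler Green crosses ← the lower station.
7. toddler Green and toddler Red cross → the upper station.
8. toddler Red crosses ← the lower station.
9. toddler Blue, toddler Gold, and toddler Red cross → the upper station.

9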